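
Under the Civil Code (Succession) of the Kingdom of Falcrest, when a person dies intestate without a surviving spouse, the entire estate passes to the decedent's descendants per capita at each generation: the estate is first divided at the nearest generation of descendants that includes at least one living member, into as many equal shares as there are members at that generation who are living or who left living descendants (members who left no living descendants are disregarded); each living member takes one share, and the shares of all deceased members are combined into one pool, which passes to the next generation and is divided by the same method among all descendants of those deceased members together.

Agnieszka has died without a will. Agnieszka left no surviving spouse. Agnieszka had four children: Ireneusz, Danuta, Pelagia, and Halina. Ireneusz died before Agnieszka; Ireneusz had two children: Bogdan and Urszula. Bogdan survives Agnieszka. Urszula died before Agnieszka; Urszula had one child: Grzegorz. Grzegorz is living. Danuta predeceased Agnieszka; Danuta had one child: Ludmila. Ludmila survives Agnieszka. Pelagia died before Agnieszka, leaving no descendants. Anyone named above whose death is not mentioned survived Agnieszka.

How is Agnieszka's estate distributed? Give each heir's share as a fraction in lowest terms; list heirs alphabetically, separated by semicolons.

Bogdan 2/9; Grzegorz 2/9; Halina 1/3; Ludmila 2/9

There is no surviving spouse, so the entire estate passes to Agnieszka's descendants per capita at each generation.
At generation 1 (Ireneusz, Danuta, Halina) there are 3 shares of (1)/3 = 1/3 each.
Living: Halina — each takes 1/3.
Deceased: Ireneusz and Danuta. Their combined 2/3 is pooled and carried to generation 2.
At generation 2 (Bogdan, Urszula, Ludmila) there are 3 shares of (2/3)/3 = 2/9 each.
Living: Bogdan and Ludmila — each takes 2/9.
Deceased: Urszula. That 2/9 share is carried to generation 3.
At generation 3 (Grzegorz) there are 1 shares of (2/9)/1 = 2/9 each.
Living: Grzegorz — each takes 2/9.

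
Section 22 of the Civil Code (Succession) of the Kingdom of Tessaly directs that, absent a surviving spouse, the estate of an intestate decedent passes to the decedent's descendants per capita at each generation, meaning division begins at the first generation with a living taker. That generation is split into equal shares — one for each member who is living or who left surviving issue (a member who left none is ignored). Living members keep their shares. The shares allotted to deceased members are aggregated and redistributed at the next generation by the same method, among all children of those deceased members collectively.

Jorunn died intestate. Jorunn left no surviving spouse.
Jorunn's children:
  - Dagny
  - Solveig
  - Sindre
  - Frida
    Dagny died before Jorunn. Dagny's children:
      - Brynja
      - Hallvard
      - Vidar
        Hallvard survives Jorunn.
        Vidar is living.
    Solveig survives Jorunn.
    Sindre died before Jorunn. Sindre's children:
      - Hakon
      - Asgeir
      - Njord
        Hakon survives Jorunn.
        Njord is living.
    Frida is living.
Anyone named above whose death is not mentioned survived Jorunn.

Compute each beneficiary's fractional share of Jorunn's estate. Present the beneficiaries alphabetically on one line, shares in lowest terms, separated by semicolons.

There is no surviving spouse, so the entire estate passes to Jorunn's descendants per capita at each generation.
At generation 1 (Dagny, Solveig, Sindre, Frida) there are 4 shares of (1)/4 = 1/4 each.
Living: Solveig and Frida — each takes 1/4.
Deceased: Dagny and Sindre. Their combined 1/2 is pooled and carried to generation 2.
At generation 2 (Brynja, Hallvard, Vidar, Hakon, Asgeir, Njord) there are 6 shares of (1/2)/6 = 1/12 each.
Living: Brynja, Hallvard, Vidar, Hakon, Asgeir, and Njord — each takes 1/12.

Asgeir 1/12; Brynja 1/12; Frida 1/4; Hakon 1/12; Hallvard 1/12; Njord 1/12; Solveig 1/4; Vidar 1/12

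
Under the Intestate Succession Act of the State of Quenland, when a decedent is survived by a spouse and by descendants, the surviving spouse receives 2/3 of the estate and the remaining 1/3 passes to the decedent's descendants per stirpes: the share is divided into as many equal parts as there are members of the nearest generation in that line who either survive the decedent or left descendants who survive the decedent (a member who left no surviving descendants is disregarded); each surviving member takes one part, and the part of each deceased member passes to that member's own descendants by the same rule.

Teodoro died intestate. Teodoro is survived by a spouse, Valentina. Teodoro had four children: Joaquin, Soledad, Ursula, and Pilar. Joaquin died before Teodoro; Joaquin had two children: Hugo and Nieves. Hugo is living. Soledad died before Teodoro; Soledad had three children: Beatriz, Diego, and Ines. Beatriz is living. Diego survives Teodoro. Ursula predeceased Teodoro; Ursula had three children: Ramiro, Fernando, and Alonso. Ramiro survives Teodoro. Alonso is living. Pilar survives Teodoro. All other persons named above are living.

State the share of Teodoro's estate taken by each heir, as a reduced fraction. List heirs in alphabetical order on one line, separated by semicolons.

Alonso 1/36; Beatriz 1/36; Diego 1/36; Fernando 1/36; Hugo 1/24; Ines 1/36; Nieves 1/24; Pilar 1/12; Ramiro 1/36; Valentina 2/3

Valentina, as surviving spouse, takes 2/3.
The remaining 1/3 passes to Teodoro's descendants per stirpes.
The 1/3 is divided into 4 equal shares of 1/12 among Joaquin, Soledad, Ursula, Pilar.
Joaquin predeceased; the 1/12 allotted to Joaquin's branch passes to Joaquin's issue by representation.
The 1/12 is divided into 2 equal shares of 1/24 among Hugo, Nieves.
Hugo is living and takes 1/24.
Nieves is living and takes 1/24.
Soledad predeceased; the 1/12 allotted to Soledad's branch passes to Soledad's issue by representation.
The 1/12 is divided into 3 equal shares of 1/36 among Beatriz, Diego, Ines.
Beatriz is living and takes 1/36.
Diego is living and takes 1/36.
Ines is living and takes 1/36.
Ursula predeceased; the 1/12 allotted to Ursula's branch passes to Ursula's issue by representation.
The 1/12 is divided into 3 equal shares of 1/36 among Ramiro, Fernando, Alonso.
Ramiro is living and takes 1/36.
Fernando is living and takes 1/36.
Alonso is living and takes 1/36.
Pilar is living and takes 1/12.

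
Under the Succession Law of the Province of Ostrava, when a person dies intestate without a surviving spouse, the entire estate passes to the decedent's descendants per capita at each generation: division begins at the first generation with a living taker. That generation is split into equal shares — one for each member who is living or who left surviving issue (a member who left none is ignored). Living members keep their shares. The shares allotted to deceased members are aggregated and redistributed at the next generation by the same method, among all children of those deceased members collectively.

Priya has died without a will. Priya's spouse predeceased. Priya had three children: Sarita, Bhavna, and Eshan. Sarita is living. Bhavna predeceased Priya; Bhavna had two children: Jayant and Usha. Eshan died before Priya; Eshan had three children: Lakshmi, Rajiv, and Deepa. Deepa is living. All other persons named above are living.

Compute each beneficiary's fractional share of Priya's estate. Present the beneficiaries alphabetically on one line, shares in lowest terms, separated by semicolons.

There is no surviving spouse, so the entire estate passes to Priya's descendants per capita at each generation.
At generation 1 (Sarita, Bhavna, Eshan) there are 3 shares of (1)/3 = 1/3 each.
Living: Sarita — each takes 1/3.
Deceased: Bhavna and Eshan. Their combined 2/3 is pooled and carried to generation 2.
At generation 2 (Jayant, Usha, Lakshmi, Rajiv, Deepa) there are 5 shares of (2/3)/5 = 2/15 each.
Living: Jayant, Usha, Lakshmi, Rajiv, and Deepa — each takes 2/15.

Deepa 2/15; Jayant 2/15; Lakshmi 2/15; Rajiv 2/15; Sarita 1/3; Usha 2/15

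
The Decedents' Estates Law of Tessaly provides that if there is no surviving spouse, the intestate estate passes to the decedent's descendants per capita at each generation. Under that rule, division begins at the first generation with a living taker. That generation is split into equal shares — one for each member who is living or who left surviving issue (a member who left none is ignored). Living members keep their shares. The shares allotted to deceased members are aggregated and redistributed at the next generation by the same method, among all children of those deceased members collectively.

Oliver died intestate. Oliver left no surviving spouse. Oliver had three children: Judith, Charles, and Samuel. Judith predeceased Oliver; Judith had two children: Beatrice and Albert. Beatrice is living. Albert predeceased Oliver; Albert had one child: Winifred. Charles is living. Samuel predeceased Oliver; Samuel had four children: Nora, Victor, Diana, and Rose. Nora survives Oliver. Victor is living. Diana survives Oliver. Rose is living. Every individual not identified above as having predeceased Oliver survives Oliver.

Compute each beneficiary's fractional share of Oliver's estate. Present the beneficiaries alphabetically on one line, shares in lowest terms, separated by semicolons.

Beatrice 1/9; Charles 1/3; Diana 1/9; Nora 1/9; Rose 1/9; Victor 1/9; Winifred 1/9

There is no surviving spouse, so the entire estate passes to Oliver's descendants per capita at each generation.
At generation 1 (Judith, Charles, Samuel) there are 3 shares of (1)/3 = 1/3 each.
Living: Charles — each takes 1/3.
Deceased: Judith and Samuel. Their combined 2/3 is pooled and carried to generation 2.
At generation 2 (Beatrice, Albert, Nora, Victor, Diana, Rose) there are 6 shares of (2/3)/6 = 1/9 each.
Living: Beatrice, Nora, Victor, Diana, and Rose — each takes 1/9.
Deceased: Albert. That 1/9 share is carried to generation 3.
At generation 3 (Winifred) there are 1 shares of (1/9)/1 = 1/9 each.
Living: Winifred — each takes 1/9.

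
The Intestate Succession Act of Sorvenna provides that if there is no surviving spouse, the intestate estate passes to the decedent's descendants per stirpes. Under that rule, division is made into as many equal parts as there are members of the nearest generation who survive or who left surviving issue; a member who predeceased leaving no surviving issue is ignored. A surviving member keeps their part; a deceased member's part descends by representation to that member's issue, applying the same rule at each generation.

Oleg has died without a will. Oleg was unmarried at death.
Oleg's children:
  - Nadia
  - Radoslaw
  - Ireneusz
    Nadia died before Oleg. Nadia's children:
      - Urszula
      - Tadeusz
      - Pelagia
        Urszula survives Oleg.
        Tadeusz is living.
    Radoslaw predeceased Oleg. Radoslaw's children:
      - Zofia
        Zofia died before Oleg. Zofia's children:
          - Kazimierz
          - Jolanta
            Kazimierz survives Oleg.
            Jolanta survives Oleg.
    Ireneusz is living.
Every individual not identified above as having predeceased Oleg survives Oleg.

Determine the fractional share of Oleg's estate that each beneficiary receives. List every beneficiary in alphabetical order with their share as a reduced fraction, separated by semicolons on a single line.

Ireneusz 1/3; Jolanta 1/6; Kazimierz 1/6; Pelagia 1/9; Tadeusz 1/9; Urszula 1/9

There is no surviving spouse, so the entire estate passes to Oleg's descendants per stirpes.
The estate is divided into 3 equal shares of 1/3 among Nadia, Radoslaw, Ireneusz.
Nadia predeceased; the 1/3 allotted to Nadia's branch passes to Nadia's issue by representation.
The 1/3 is divided into 3 equal shares of 1/9 among Urszula, Tadeusz, Pelagia.
Urszula is living and takes 1/9.
Tadeusz is living and takes 1/9.
Pelagia is living and takes 1/9.
Radoslaw predeceased; the 1/3 allotted to Radoslaw's branch passes to Radoslaw's issue by representation.
Zofia's line is the sole branch at this level, so the full 1/3 passes to Zofia's issue by representation.
The 1/3 is divided into 2 equal shares of 1/6 among Kazimierz, Jolanta.
Kazimierz is living and takes 1/6.
Jolanta is living and takes 1/6.
Ireneusz is living and takes 1/3.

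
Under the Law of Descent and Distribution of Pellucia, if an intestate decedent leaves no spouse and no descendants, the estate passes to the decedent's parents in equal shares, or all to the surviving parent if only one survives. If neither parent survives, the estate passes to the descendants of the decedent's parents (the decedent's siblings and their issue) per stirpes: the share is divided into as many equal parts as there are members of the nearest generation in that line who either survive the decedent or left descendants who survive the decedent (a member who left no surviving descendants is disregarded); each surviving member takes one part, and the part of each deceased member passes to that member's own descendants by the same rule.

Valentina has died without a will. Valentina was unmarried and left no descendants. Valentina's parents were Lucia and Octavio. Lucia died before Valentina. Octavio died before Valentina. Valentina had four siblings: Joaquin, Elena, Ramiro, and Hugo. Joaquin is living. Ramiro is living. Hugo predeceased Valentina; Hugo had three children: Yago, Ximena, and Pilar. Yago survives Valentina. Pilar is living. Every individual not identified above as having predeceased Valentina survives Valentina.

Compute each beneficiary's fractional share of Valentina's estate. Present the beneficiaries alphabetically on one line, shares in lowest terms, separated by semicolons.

Elena 1/4; Joaquin 1/4; Pilar 1/12; Ramiro 1/4; Ximena 1/12; Yago 1/12

Neither parent survives and there are no descendants, so the estate passes to Valentina's siblings and their issue per stirpes.
The estate is divided into 4 equal shares of 1/4 among Joaquin, Elena, Ramiro, Hugo.
Joaquin is living and takes 1/4.
Elena is living and takes 1/4.
Ramiro is living and takes 1/4.
Hugo predeceased; the 1/4 allotted to Hugo's branch passes to Hugo's issue by representation.
The 1/4 is divided into 3 equal shares of 1/12 among Yago, Ximena, Pilar.
Yago is living and takes 1/12.
Ximena is living and takes 1/12.
Pilar is living and takes 1/12.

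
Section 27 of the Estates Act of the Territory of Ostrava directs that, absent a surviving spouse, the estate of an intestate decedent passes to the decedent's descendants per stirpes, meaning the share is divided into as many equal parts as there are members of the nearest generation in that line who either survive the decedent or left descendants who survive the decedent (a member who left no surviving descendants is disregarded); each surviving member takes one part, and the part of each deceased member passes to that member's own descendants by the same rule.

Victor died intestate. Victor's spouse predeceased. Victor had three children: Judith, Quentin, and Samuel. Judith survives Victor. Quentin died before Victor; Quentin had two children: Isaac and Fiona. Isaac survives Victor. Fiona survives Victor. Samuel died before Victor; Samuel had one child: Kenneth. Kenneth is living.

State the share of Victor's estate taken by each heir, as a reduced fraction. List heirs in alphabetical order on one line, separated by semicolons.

Fiona 1/6; Isaac 1/6; Judith 1/3; Kenneth 1/3

There is no surviving spouse, so the entire estate passes to Victor's descendants per stirpes.
The estate is divided into 3 equal shares of 1/3 among Judith, Quentin, Samuel.
Judith is living and takes 1/3.
Quentin predeceased; the 1/3 allotted to Quentin's branch passes to Quentin's issue by representation.
The 1/3 is divided into 2 equal shares of 1/6 among Isaac, Fiona.
Isaac is living and takes 1/6.
Fiona is living and takes 1/6.
Samuel predeceased; the 1/3 allotted to Samuel's branch passes to Samuel's issue by representation.
Kenneth is the sole taker at this level and receives the full 1/3.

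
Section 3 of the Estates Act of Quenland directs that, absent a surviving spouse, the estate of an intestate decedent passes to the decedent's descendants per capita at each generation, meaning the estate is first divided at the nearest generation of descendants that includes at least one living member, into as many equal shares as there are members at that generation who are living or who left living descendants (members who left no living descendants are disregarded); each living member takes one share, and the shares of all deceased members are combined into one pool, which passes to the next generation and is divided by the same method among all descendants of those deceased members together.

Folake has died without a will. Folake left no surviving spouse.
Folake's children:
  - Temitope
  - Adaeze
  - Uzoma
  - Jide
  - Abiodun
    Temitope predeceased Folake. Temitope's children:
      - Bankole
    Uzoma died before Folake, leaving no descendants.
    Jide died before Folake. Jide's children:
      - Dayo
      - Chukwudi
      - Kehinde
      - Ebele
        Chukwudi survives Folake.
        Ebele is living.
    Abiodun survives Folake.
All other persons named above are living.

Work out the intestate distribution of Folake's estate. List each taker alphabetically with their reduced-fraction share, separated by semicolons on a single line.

Abiodun 1/4; Adaeze 1/4; Bankole 1/10; Chukwudi 1/10; Dayo 1/10; Ebele 1/10; Kehinde 1/10

There is no surviving spouse, so the entire estate passes to Folake's descendants per capita at each generation.
At generation 1 (Temitope, Adaeze, Jide, Abiodun) there are 4 shares of (1)/4 = 1/4 each.
Living: Adaeze and Abiodun — each takes 1/4.
Deceased: Temitope and Jide. Their combined 1/2 is pooled and carried to generation 2.
At generation 2 (Bankole, Dayo, Chukwudi, Kehinde, Ebele) there are 5 shares of (1/2)/5 = 1/10 each.
Living: Bankole, Dayo, Chukwudi, Kehinde, and Ebele — each takes 1/10.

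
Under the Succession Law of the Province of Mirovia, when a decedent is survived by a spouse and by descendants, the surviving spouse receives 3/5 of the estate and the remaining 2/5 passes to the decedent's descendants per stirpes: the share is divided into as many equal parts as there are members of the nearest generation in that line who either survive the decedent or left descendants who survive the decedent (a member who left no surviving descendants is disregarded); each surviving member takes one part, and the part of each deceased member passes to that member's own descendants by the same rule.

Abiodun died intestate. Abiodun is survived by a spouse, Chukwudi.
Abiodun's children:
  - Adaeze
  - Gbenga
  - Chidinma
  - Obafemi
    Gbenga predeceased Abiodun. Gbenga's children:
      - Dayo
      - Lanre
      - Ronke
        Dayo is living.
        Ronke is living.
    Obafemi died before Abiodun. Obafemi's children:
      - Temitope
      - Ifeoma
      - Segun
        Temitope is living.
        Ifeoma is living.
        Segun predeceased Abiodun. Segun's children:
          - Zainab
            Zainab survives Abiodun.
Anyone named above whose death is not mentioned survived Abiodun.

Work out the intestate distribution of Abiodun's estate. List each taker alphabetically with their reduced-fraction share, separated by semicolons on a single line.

Chukwudi, as surviving spouse, takes 3/5.
The remaining 2/5 passes to Abiodun's descendants per stirpes.
The 2/5 is divided into 4 equal shares of 1/10 among Adaeze, Gbenga, Chidinma, Obafemi.
Adaeze is living and takes 1/10.
Gbenga predeceased; the 1/10 allotted to Gbenga's branch passes to Gbenga's issue by representation.
The 1/10 is divided into 3 equal shares of 1/30 among Dayo, Lanre, Ronke.
Dayo is living and takes 1/30.
Lanre is living and takes 1/30.
Ronke is living and takes 1/30.
Chidinma is living and takes 1/10.
Obafemi predeceased; the 1/10 allotted to Obafemi's branch passes to Obafemi's issue by representation.
The 1/10 is divided into 3 equal shares of 1/30 among Temitope, Ifeoma, Segun.
Temitope is living and takes 1/30.
Ifeoma is living and takes 1/30.
Segun predeceased; the 1/30 allotted to Segun's branch passes to Segun's issue by representation.
Zainab is the sole taker at this level and receives the full 1/30.

Adaeze 1/10; Chidinma 1/10; Chukwudi 3/5; Dayo 1/30; Ifeoma 1/30; Lanre 1/30; Ronke 1/30; Temitope 1/30; Zainab 1/30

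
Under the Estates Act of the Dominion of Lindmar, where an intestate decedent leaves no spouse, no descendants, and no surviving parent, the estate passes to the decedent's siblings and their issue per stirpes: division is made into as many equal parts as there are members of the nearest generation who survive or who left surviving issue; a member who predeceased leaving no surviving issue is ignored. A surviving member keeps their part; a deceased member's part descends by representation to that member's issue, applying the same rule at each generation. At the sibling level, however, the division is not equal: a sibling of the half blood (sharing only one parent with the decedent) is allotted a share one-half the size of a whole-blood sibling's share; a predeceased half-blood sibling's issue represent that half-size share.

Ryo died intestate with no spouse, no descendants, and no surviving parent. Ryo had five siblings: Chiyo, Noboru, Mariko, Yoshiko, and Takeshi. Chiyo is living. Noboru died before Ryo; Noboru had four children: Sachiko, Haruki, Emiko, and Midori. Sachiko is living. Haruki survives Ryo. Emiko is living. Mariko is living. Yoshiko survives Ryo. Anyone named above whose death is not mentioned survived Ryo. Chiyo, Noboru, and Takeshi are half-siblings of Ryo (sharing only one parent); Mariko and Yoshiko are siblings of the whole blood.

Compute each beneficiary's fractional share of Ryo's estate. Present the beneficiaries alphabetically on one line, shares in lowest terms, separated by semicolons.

Chiyo 1/7; Emiko 1/28; Haruki 1/28; Mariko 2/7; Midori 1/28; Sachiko 1/28; Takeshi 1/7; Yoshiko 2/7

No spouse, descendants, or parent survives, so the estate passes to Ryo's siblings per stirpes.
Half-blood siblings count for one-half the weight of whole-blood siblings at the initial division.
Dividing 1 in proportion to weights (total weight 7/2): Chiyo (weight 1/2) → 1/7; Noboru (weight 1/2) → 1/7; Mariko (weight 1) → 2/7; Yoshiko (weight 1) → 2/7; Takeshi (weight 1/2) → 1/7.
Chiyo is living and takes 1/7.
Noboru predeceased; the 1/7 allotted to Noboru's branch passes to Noboru's issue by representation.
The 1/7 is divided into 4 equal shares of 1/28 among Sachiko, Haruki, Emiko, Midori.
Sachiko is living and takes 1/28.
Haruki is living and takes 1/28.
Emiko is living and takes 1/28.
Midori is living and takes 1/28.
Mariko is living and takes 2/7.
Yoshiko is living and takes 2/7.
Takeshi is living and takes 1/7.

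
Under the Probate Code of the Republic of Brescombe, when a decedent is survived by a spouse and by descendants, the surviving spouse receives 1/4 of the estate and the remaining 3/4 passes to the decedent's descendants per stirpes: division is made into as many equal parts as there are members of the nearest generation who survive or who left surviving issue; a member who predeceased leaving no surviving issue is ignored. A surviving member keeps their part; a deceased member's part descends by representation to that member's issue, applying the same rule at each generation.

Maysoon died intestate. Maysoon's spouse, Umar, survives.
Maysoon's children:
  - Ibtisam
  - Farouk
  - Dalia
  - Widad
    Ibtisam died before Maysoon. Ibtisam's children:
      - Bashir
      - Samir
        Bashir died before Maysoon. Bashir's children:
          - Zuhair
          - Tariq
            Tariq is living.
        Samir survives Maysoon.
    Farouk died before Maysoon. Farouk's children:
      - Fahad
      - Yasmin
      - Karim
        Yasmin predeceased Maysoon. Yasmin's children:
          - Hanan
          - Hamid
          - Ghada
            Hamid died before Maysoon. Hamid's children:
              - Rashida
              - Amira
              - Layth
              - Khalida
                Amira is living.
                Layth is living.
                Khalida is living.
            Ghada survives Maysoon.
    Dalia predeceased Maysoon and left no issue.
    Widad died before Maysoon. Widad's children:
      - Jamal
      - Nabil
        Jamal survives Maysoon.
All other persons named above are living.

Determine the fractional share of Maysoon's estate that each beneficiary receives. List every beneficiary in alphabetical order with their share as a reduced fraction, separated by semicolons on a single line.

Amira 1/144; Fahad 1/12; Ghada 1/36; Hanan 1/36; Jamal 1/8; Karim 1/12; Khalida 1/144; Layth 1/144; Nabil 1/8; Rashida 1/144; Samir 1/8; Tariq 1/16; Umar 1/4; Zuhair 1/16

Umar, as surviving spouse, takes 1/4.
The remaining 3/4 passes to Maysoon's descendants per stirpes.
Dalia left no surviving issue, so that branch lapses and is disregarded.
The 3/4 is divided into 3 equal shares of 1/4 among Ibtisam, Farouk, Widad.
Ibtisam predeceased; the 1/4 allotted to Ibtisam's branch passes to Ibtisam's issue by representation.
The 1/4 is divided into 2 equal shares of 1/8 among Bashir, Samir.
Bashir predeceased; the 1/8 allotted to Bashir's branch passes to Bashir's issue by representation.
The 1/8 is divided into 2 equal shares of 1/16 among Zuhair, Tariq.
Zuhair is living and takes 1/16.
Tariq is living and takes 1/16.
Samir is living and takes 1/8.
Farouk predeceased; the 1/4 allotted to Farouk's branch passes to Farouk's issue by representation.
The 1/4 is divided into 3 equal shares of 1/12 among Fahad, Yasmin, Karim.
Fahad is living and takes 1/12.
Yasmin predeceased; the 1/12 allotted to Yasmin's branch passes to Yasmin's issue by representation.
The 1/12 is divided into 3 equal shares of 1/36 among Hanan, Hamid, Ghada.
Hanan is living and takes 1/36.
Hamid predeceased; the 1/36 allotted to Hamid's branch passes to Hamid's issue by representation.
The 1/36 is divided into 4 equal shares of 1/144 among Rashida, Amira, Layth, Khalida.
Rashida is living and takes 1/144.
Amira is living and takes 1/144.
Layth is living and takes 1/144.
Khalida is living and takes 1/144.
Ghada is living and takes 1/36.
Karim is living and takes 1/12.
Widad predeceased; the 1/4 allotted to Widad's branch passes to Widad's issue by representation.
The 1/4 is divided into 2 equal shares of 1/8 among Jamal, Nabil.
Jamal is living and takes 1/8.
Nabil is living and takes 1/8.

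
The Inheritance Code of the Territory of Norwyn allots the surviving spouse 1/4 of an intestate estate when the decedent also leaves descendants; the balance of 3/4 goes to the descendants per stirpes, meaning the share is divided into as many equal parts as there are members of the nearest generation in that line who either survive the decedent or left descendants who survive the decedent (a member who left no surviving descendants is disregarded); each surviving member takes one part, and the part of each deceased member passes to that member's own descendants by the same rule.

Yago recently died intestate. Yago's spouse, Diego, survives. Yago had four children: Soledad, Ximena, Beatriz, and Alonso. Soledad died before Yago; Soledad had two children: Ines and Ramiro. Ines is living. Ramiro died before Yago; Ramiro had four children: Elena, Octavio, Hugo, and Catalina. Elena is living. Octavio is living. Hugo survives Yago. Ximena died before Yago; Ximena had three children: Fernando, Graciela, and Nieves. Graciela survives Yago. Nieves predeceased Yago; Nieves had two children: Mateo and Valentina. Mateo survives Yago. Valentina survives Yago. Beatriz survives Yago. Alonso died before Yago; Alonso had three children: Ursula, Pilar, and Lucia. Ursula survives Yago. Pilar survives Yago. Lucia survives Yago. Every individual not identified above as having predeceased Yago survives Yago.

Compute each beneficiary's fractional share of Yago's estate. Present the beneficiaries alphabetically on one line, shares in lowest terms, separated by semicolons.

Diego, as surviving spouse, takes 1/4.
The remaining 3/4 passes to Yago's descendants per stirpes.
The 3/4 is divided into 4 equal shares of 3/16 among Soledad, Ximena, Beatriz, Alonso.
Soledad predeceased; the 3/16 allotted to Soledad's branch passes to Soledad's issue by representation.
The 3/16 is divided into 2 equal shares of 3/32 among Ines, Ramiro.
Ines is living and takes 3/32.
Ramiro predeceased; the 3/32 allotted to Ramiro's branch passes to Ramiro's issue by representation.
The 3/32 is divided into 4 equal shares of 3/128 among Elena, Octavio, Hugo, Catalina.
Elena is living and takes 3/128.
Octavio is living and takes 3/128.
Hugo is living and takes 3/128.
Catalina is living and takes 3/128.
Ximena predeceased; the 3/16 allotted to Ximena's branch passes to Ximena's issue by representation.
The 3/16 is divided into 3 equal shares of 1/16 among Fernando, Graciela, Nieves.
Fernando is living and takes 1/16.
Graciela is living and takes 1/16.
Nieves predeceased; the 1/16 allotted to Nieves's branch passes to Nieves's issue by representation.
The 1/16 is divided into 2 equal shares of 1/32 among Mateo, Valentina.
Mateo is living and takes 1/32.
Valentina is living and takes 1/32.
Beatriz is living and takes 3/16.
Alonso predeceased; the 3/16 allotted to Alonso's branch passes to Alonso's issue by representation.
The 3/16 is divided into 3 equal shares of 1/16 among Ursula, Pilar, Lucia.
Ursula is living and takes 1/16.
Pilar is living and takes 1/16.
Lucia is living and takes 1/16.

Beatriz 3/16; Catalina 3/128; Diego 1/4; Elena 3/128; Fernando 1/16; Graciela 1/16; Hugo 3/128; Ines 3/32; Lucia 1/16; Mateo 1/32; Octavio 3/128; Pilar 1/16; Ursula 1/16; Valentina 1/32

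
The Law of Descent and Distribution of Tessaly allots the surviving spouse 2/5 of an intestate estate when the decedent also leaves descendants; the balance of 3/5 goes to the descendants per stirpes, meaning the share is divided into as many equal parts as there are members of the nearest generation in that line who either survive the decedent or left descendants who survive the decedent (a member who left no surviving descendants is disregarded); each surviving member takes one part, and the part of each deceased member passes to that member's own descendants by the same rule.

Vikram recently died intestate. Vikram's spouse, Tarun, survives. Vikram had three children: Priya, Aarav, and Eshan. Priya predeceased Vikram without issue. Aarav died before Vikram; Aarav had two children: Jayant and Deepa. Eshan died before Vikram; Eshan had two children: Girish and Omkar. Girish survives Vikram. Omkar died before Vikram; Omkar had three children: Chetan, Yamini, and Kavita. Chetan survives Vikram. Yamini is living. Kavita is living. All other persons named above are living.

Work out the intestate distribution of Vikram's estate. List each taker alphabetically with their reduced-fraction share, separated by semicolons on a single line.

Tarun, as surviving spouse, takes 2/5.
The remaining 3/5 passes to Vikram's descendants per stirpes.
Priya left no surviving issue, so that branch lapses and is disregarded.
The 3/5 is divided into 2 equal shares of 3/10 among Aarav, Eshan.
Aarav predeceased; the 3/10 allotted to Aarav's branch passes to Aarav's issue by representation.
The 3/10 is divided into 2 equal shares of 3/20 among Jayant, Deepa.
Jayant is living and takes 3/20.
Deepa is living and takes 3/20.
Eshan predeceased; the 3/10 allotted to Eshan's branch passes to Eshan's issue by representation.
The 3/10 is divided into 2 equal shares of 3/20 among Girish, Omkar.
Girish is living and takes 3/20.
Omkar predeceased; the 3/20 allotted to Omkar's branch passes to Omkar's issue by representation.
The 3/20 is divided into 3 equal shares of 1/20 among Chetan, Yamini, Kavita.
Chetan is living and takes 1/20.
Yamini is living and takes 1/20.
Kavita is living and takes 1/20.

Chetan 1/20; Deepa 3/20; Girish 3/20; Jayant 3/20; Kavita 1/20; Tarun 2/5; Yamini 1/20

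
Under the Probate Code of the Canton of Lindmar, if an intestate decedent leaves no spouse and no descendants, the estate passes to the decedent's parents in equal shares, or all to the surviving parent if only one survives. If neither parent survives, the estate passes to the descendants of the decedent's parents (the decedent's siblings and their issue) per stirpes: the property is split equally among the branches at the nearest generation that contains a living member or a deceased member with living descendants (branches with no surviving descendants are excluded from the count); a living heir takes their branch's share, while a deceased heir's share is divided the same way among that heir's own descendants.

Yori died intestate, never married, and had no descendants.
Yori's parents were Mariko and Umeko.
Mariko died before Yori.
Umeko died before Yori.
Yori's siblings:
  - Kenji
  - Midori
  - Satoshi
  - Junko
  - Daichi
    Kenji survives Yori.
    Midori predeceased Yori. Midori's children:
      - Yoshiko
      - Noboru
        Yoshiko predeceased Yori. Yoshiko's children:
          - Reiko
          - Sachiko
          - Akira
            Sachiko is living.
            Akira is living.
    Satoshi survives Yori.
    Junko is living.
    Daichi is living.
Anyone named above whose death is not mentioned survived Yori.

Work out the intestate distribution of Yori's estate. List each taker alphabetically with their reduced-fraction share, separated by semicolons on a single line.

Neither parent survives and there are no descendants, so the estate passes to Yori's siblings and their issue per stirpes.
The estate is divided into 5 equal shares of 1/5 among Kenji, Midori, Satoshi, Junko, Daichi.
Kenji is living and takes 1/5.
Midori predeceased; the 1/5 allotted to Midori's branch passes to Midori's issue by representation.
The 1/5 is divided into 2 equal shares of 1/10 among Yoshiko, Noboru.
Yoshiko predeceased; the 1/10 allotted to Yoshiko's branch passes to Yoshiko's issue by representation.
The 1/10 is divided into 3 equal shares of 1/30 among Reiko, Sachiko, Akira.
Reiko is living and takes 1/30.
Sachiko is living and takes 1/30.
Akira is living and takes 1/30.
Noboru is living and takes 1/10.
Satoshi is living and takes 1/5.
Junko is living and takes 1/5.
Daichi is living and takes 1/5.

Akira 1/30; Daichi 1/5; Junko 1/5; Kenji 1/5; Noboru 1/10; Reiko 1/30; Sachiko 1/30; Satoshi 1/5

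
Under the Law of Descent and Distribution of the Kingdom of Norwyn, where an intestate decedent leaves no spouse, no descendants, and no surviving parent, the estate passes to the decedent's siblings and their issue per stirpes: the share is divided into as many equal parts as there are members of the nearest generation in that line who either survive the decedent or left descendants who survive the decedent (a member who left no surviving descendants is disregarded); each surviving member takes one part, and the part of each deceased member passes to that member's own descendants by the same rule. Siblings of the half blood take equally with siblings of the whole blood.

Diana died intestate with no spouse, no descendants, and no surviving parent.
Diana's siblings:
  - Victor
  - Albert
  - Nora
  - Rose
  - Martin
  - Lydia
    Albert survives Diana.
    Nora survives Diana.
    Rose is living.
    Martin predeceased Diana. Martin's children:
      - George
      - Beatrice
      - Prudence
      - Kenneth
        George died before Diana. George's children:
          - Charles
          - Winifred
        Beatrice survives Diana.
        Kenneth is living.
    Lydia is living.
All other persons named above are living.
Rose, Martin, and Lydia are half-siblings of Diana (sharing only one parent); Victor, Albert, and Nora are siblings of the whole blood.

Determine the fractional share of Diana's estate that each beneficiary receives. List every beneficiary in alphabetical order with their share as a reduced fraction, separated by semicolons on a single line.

Albert 1/6; Beatrice 1/24; Charles 1/48; Kenneth 1/24; Lydia 1/6; Nora 1/6; Prudence 1/24; Rose 1/6; Victor 1/6; Winifred 1/48

No spouse, descendants, or parent survives, so the estate passes to Diana's siblings per stirpes.
Half-blood and whole-blood siblings take equally under the stated rule.
The estate is divided into 6 equal shares of 1/6 among Victor, Albert, Nora, Rose, Martin, Lydia.
Victor is living and takes 1/6.
Albert is living and takes 1/6.
Nora is living and takes 1/6.
Rose is living and takes 1/6.
Martin predeceased; the 1/6 allotted to Martin's branch passes to Martin's issue by representation.
The 1/6 is divided into 4 equal shares of 1/24 among George, Beatrice, Prudence, Kenneth.
George predeceased; the 1/24 allotted to George's branch passes to George's issue by representation.
The 1/24 is divided into 2 equal shares of 1/48 among Charles, Winifred.
Charles is living and takes 1/48.
Winifred is living and takes 1/48.
Beatrice is living and takes 1/24.
Prudence is living and takes 1/24.
Kenneth is living and takes 1/24.
Lydia is living and takes 1/6.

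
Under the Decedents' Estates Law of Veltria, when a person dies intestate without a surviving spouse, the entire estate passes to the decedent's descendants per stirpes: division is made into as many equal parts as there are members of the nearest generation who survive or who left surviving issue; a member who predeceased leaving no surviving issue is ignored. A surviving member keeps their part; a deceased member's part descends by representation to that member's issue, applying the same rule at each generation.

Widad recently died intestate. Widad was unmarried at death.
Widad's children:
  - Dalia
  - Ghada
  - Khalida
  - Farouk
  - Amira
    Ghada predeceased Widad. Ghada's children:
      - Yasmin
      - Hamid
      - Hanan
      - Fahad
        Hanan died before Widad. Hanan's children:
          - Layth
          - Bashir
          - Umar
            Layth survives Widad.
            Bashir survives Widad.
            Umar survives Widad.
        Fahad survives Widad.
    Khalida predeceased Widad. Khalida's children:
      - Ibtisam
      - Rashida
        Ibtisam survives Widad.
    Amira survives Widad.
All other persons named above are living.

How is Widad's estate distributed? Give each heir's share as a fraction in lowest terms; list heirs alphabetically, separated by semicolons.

Amira 1/5; Bashir 1/60; Dalia 1/5; Fahad 1/20; Farouk 1/5; Hamid 1/20; Ibtisam 1/10; Layth 1/60; Rashida 1/10; Umar 1/60; Yasmin 1/20

There is no surviving spouse, so the entire estate passes to Widad's descendants per stirpes.
The estate is divided into 5 equal shares of 1/5 among Dalia, Ghada, Khalida, Farouk, Amira.
Dalia is living and takes 1/5.
Ghada predeceased; the 1/5 allotted to Ghada's branch passes to Ghada's issue by representation.
The 1/5 is divided into 4 equal shares of 1/20 among Yasmin, Hamid, Hanan, Fahad.
Yasmin is living and takes 1/20.
Hamid is living and takes 1/20.
Hanan predeceased; the 1/20 allotted to Hanan's branch passes to Hanan's issue by representation.
The 1/20 is divided into 3 equal shares of 1/60 among Layth, Bashir, Umar.
Layth is living and takes 1/60.
Bashir is living and takes 1/60.
Umar is living and takes 1/60.
Fahad is living and takes 1/20.
Khalida predeceased; the 1/5 allotted to Khalida's branch passes to Khalida's issue by representation.
The 1/5 is divided into 2 equal shares of 1/10 among Ibtisam, Rashida.
Ibtisam is living and takes 1/10.
Rashida is living and takes 1/10.
Farouk is living and takes 1/5.
Amira is living and takes 1/5.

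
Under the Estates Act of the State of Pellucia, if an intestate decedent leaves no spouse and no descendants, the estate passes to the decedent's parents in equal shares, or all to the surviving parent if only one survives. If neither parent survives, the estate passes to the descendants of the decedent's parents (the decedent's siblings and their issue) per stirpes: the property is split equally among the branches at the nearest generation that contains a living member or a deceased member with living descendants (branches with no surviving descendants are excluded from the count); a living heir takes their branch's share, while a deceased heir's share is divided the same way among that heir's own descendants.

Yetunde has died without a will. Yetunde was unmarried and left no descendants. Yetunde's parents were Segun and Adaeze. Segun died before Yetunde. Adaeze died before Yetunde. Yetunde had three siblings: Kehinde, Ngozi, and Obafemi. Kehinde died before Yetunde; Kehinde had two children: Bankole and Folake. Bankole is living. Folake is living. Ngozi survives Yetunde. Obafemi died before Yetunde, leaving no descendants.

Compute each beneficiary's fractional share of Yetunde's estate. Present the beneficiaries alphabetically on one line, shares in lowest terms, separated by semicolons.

Neither parent survives and there are no descendants, so the estate passes to Yetunde's siblings and their issue per stirpes.
Obafemi left no surviving issue, so that branch lapses and is disregarded.
The estate is divided into 2 equal shares of 1/2 among Kehinde, Ngozi.
Kehinde predeceased; the 1/2 allotted to Kehinde's branch passes to Kehinde's issue by representation.
The 1/2 is divided into 2 equal shares of 1/4 among Bankole, Folake.
Bankole is living and takes 1/4.
Folake is living and takes 1/4.
Ngozi is living and takes 1/2.

Bankole 1/4; Folake 1/4; Ngozi 1/2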